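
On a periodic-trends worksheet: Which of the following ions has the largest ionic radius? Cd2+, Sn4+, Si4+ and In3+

Cd2+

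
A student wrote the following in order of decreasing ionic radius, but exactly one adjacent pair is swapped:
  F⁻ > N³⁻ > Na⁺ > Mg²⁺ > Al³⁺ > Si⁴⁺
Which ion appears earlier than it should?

The pair F⁻, N³⁻ is the wrong way round — both have 10 electrons but Z(F)=9 > Z(N)=7, so F⁻ should be the smaller of the two. All other adjacent pairs agree with periodic trends, so F⁻ is the misplaced ion.

F⁻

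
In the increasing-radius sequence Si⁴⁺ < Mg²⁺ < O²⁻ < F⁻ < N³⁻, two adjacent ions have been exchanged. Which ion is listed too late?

Scanning neighbour by neighbour, only O²⁻/F⁻ violates a trend: F⁻ and O²⁻ share 10 electrons; the higher nuclear charge on F (Z=9) contracts it more, so F⁻ < O²⁻. That makes F⁻ the one sitting a position late relative to where it belongs.

F⁻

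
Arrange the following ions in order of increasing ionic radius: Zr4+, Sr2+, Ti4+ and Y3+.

Tabulating Z and e⁻: Ti4+ has 18 e⁻ (Z=22), Zr4+ has 36 e⁻ (Z=40), Y3+ has 36 e⁻ (Z=39), Sr2+ has 36 e⁻ (Z=38). Ti4+ < Zr4+ (same group, period 4 vs 5); Zr4+ < Y3+ (isoelectronic, higher Z=40 is smaller); Y3+ < Sr2+ (both 36 e⁻, Z=39>38).

Ti4+ < Zr4+ < Y3+ < Sr2+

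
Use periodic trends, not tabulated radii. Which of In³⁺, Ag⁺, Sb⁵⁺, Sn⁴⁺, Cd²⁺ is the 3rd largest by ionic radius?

In³⁺

All of these have 46 electrons (isoelectronic). With the same electron cloud, the ion with the most protons pulls it in tightest. Nuclear charges: Sb⁵⁺ (Z=51), Sn⁴⁺ (Z=50), In³⁺ (Z=49), Cd²⁺ (Z=48), Ag⁺ (Z=47). Highest Z is smallest.
That gives Sb⁵⁺ < Sn⁴⁺ < In³⁺ < Cd²⁺ < Ag⁺. From the largest end, number 3 is In³⁺.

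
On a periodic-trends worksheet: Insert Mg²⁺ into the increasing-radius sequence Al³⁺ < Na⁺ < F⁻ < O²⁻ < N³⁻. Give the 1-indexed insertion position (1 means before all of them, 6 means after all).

2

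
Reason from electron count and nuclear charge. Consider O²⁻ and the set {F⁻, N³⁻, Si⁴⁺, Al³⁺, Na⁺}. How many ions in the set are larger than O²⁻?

1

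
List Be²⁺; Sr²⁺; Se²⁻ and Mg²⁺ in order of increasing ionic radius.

Be²⁺ < Mg²⁺ < Sr²⁺ < Se²⁻

Be²⁺: 2 e⁻, Z=4, Mg²⁺: 10 e⁻, Z=12, Sr²⁺: 36 e⁻, Z=38, Se²⁻: 36 e⁻, Z=34. Be²⁺ < Mg²⁺ (same group, period 2 vs 3); Mg²⁺ < Sr²⁺ (same group, 2 shells fewer); Sr²⁺ < Se²⁻ (both 36 e⁻, Z=38>34).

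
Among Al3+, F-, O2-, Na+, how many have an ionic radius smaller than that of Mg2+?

1

Each ion has 10 electrons. The ranking follows nuclear charge in reverse — greater Z gives a smaller radius. Al3+ (Z=13), Mg2+ (Z=12), Na+ (Z=11), F- (Z=9), O2- (Z=8).
Relative to Mg2+, the ions that are smaller are Al3+. Count: 1.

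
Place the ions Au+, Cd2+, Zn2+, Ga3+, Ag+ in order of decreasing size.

First list Z and electron count for each: Ga3+: 28 e⁻, Z=31, Zn2+: 28 e⁻, Z=30, Cd2+: 46 e⁻, Z=48, Ag+: 46 e⁻, Z=47, Au+: 78 e⁻, Z=79. Ga3+ < Zn2+ (both 28 e⁻, Z=31>30); Zn2+ < Cd2+ (same group, period 4 vs 5); Cd2+ < Ag+ (both 46 e⁻, Z=48>47); Ag+ < Au+ (same group, period 5 vs 6).

Au+ > Ag+ > Cd2+ > Zn2+ > Ga3+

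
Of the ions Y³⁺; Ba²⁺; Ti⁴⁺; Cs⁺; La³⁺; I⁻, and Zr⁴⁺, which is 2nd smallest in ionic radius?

Work out protons and electrons: Ti⁴⁺ (Z=22, 18 e⁻), Zr⁴⁺ (Z=40, 36 e⁻), Y³⁺ (Z=39, 36 e⁻), La³⁺ (Z=57, 54 e⁻), Ba²⁺ (Z=56, 54 e⁻), Cs⁺ (Z=55, 54 e⁻), I⁻ (Z=53, 54 e⁻). Ti⁴⁺ < Zr⁴⁺ (same group, 1 shell fewer); Zr⁴⁺ < Y³⁺ (isoelectronic, higher Z=40 is smaller); Y³⁺ < La³⁺ (same group, period 5 vs 6); La³⁺ < Ba²⁺ (both 54 e⁻, Z=57>56); Ba²⁺ < Cs⁺ (both 54 e⁻, Z=56>55); Cs⁺ < I⁻ (both 54 e⁻, Z=55>53).
That gives Ti⁴⁺ < Zr⁴⁺ < Y³⁺ < La³⁺ < Ba²⁺ < Cs⁺ < I⁻. From the smallest end, number 2 is Zr⁴⁺.

Zr⁴⁺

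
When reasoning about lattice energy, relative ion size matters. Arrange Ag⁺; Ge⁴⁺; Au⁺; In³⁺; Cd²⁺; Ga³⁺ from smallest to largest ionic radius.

Ge⁴⁺ < Ga³⁺ < In³⁺ < Cd²⁺ < Ag⁺ < Au⁺

Work out protons and electrons: Ge⁴⁺ (Z=32, 28 e⁻), Ga³⁺ (Z=31, 28 e⁻), In³⁺ (Z=49, 46 e⁻), Cd²⁺ (Z=48, 46 e⁻), Ag⁺ (Z=47, 46 e⁻), Au⁺ (Z=79, 78 e⁻). Ge⁴⁺ < Ga³⁺ (both 28 e⁻, Z=32>31); Ga³⁺ < In³⁺ (same group, period 4 vs 5); In³⁺ < Cd²⁺ (both 46 e⁻, Z=49>48); Cd²⁺ < Ag⁺ (isoelectronic, higher Z=48 is smaller); Ag⁺ < Au⁺ (same group, 1 shell fewer).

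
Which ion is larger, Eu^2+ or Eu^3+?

Eu^2+

Same element, different charge: the more highly charged cation has fewer electrons and a greater effective nuclear charge per electron, making Eu^3+ the smallest.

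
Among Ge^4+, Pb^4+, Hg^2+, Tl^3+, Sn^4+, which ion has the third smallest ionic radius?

Electron counts and nuclear charges: Ge^4+ (Z=32, 28 e⁻), Sn^4+ (Z=50, 46 e⁻), Pb^4+ (Z=82, 78 e⁻), Tl^3+ (Z=81, 78 e⁻), Hg^2+ (Z=80, 78 e⁻). Ge^4+ < Sn^4+ (same group, period 4 vs 5); Sn^4+ < Pb^4+ (same group, 1 shell fewer); Pb^4+ < Tl^3+ (both 78 e⁻, Z=82>81); Tl^3+ < Hg^2+ (isoelectronic, higher Z=81 is smaller).
Full ascending order: Ge^4+ < Sn^4+ < Pb^4+ < Tl^3+ < Hg^2+. Counting from the smallest, position 3 is Pb^4+.

Pb^4+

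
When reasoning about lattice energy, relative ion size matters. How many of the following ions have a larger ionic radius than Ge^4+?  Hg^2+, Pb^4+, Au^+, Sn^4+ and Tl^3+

Work out protons and electrons: Ge^4+: 28 e⁻, Z=32, Sn^4+: 46 e⁻, Z=50, Pb^4+: 78 e⁻, Z=82, Tl^3+: 78 e⁻, Z=81, Hg^2+: 78 e⁻, Z=80, Au^+: 78 e⁻, Z=79. Ge^4+ < Sn^4+ (same group, period 4 vs 5); Sn^4+ < Pb^4+ (same group, period 5 vs 6); Pb^4+ < Tl^3+ (isoelectronic, higher Z=82 is smaller); Tl^3+ < Hg^2+ (isoelectronic, higher Z=81 is smaller); Hg^2+ < Au^+ (isoelectronic, higher Z=80 is smaller).
Ordering all of them (including Ge^4+) by radius gives Ge^4+ < Sn^4+ < Pb^4+ < Tl^3+ < Hg^2+ < Au^+. Count: 5.

5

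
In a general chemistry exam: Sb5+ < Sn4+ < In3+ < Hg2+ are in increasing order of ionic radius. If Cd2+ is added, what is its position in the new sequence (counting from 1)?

4

Electron counts and nuclear charges: Sb5+ (Z=51, 46 e⁻), Sn4+ (Z=50, 46 e⁻), In3+ (Z=49, 46 e⁻), Cd2+ (Z=48, 46 e⁻), Hg2+ (Z=80, 78 e⁻). Sb5+ < Sn4+ (isoelectronic, higher Z=51 is smaller); Sn4+ < In3+ (isoelectronic, higher Z=50 is smaller); In3+ < Cd2+ (both 46 e⁻, Z=49>48); Cd2+ < Hg2+ (same group, period 5 vs 6).
Merged order: Sb5+ < Sn4+ < In3+ < Cd2+ < Hg2+ — Cd2+ is number 4.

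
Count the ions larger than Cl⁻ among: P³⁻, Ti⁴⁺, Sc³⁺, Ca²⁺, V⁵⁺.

All of these have 18 electrons (isoelectronic). With the same electron cloud, the ion with the most protons pulls it in tightest. Nuclear charges: V⁵⁺ (Z=23), Ti⁴⁺ (Z=22), Sc³⁺ (Z=21), Ca²⁺ (Z=20), Cl⁻ (Z=17), P³⁻ (Z=15). Highest Z is smallest.
Ordering all of them (including Cl⁻) by radius gives V⁵⁺ < Ti⁴⁺ < Sc³⁺ < Ca²⁺ < Cl⁻ < P³⁻. So 1 is larger.

1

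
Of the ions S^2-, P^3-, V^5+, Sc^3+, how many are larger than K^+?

2

Isoelectronic series (18 e⁻ each). Size is set by nuclear charge: more protons means a smaller ion. V^5+ (Z=23), Sc^3+ (Z=21), K^+ (Z=19), S^2- (Z=16), P^3- (Z=15).
Overall: V^5+ < Sc^3+ < K^+ < S^2- < P^3-. K^+ has 2 below it and 2 above. Count: 2.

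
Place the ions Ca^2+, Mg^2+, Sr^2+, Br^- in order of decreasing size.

Mg^2+ (Z=12, 10 e⁻), Ca^2+ (Z=20, 18 e⁻), Sr^2+ (Z=38, 36 e⁻), Br^- (Z=35, 36 e⁻). Mg^2+ < Ca^2+ (same group, period 3 vs 4); Ca^2+ < Sr^2+ (same group, period 4 vs 5); Sr^2+ < Br^- (both 36 e⁻, Z=38>35).

Br^- > Sr^2+ > Ca^2+ > Mg^2+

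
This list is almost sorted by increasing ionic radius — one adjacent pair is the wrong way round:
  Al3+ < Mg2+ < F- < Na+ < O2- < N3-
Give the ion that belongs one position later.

F-

Check each adjacent pair. F- and Na+ are reversed: Na+ and F- share 10 electrons; the higher nuclear charge on Na (Z=11) contracts it more, so Na+ < F-. No other neighbouring pair contradicts the periodic trends, so F- is the ion listed too early.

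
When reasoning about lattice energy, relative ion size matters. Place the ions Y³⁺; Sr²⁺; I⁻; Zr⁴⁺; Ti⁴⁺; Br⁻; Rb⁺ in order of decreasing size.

I⁻ > Br⁻ > Rb⁺ > Sr²⁺ > Y³⁺ > Zr⁴⁺ > Ti⁴⁺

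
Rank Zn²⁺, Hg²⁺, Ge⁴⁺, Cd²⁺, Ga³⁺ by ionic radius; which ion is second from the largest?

Work out protons and electrons: Ge⁴⁺ has 28 e⁻ (Z=32), Ga³⁺ has 28 e⁻ (Z=31), Zn²⁺ has 28 e⁻ (Z=30), Cd²⁺ has 46 e⁻ (Z=48), Hg²⁺ has 78 e⁻ (Z=80). Ge⁴⁺ < Ga³⁺ (isoelectronic, higher Z=32 is smaller); Ga³⁺ < Zn²⁺ (isoelectronic, higher Z=31 is smaller); Zn²⁺ < Cd²⁺ (same group, 1 shell fewer); Cd²⁺ < Hg²⁺ (same group, period 5 vs 6).
Ordering: Ge⁴⁺ < Ga³⁺ < Zn²⁺ < Cd²⁺ < Hg²⁺. The second largest is Cd²⁺.

Cd²⁺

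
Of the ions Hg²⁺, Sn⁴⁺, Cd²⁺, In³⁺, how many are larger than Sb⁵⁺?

4

Tabulating Z and e⁻: Sb⁵⁺ has 46 e⁻ (Z=51), Sn⁴⁺ has 46 e⁻ (Z=50), In³⁺ has 46 e⁻ (Z=49), Cd²⁺ has 46 e⁻ (Z=48), Hg²⁺ has 78 e⁻ (Z=80). Sb⁵⁺ < Sn⁴⁺ (isoelectronic, higher Z=51 is smaller); Sn⁴⁺ < In³⁺ (isoelectronic, higher Z=50 is smaller); In³⁺ < Cd²⁺ (both 46 e⁻, Z=49>48); Cd²⁺ < Hg²⁺ (same group, period 5 vs 6).
Relative to Sb⁵⁺, the ions that are larger are Sn⁴⁺, In³⁺, Cd²⁺, Hg²⁺. That's 4.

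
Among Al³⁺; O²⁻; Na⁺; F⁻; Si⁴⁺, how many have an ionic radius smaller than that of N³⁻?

5

Isoelectronic series (10 e⁻ each). Size is set by nuclear charge: more protons means a smaller ion. Si⁴⁺ (Z=14), Al³⁺ (Z=13), Na⁺ (Z=11), F⁻ (Z=9), O²⁻ (Z=8), N³⁻ (Z=7).
Ordering all of them (including N³⁻) by radius gives Si⁴⁺ < Al³⁺ < Na⁺ < F⁻ < O²⁻ < N³⁻. That's 5.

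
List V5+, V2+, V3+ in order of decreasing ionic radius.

For a single element, ionic radius drops as positive charge rises — V5+ < V2+.

V2+ > V3+ > V5+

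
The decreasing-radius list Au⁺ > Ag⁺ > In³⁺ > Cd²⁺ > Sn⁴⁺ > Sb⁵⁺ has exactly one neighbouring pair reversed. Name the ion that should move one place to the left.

The pair In³⁺, Cd²⁺ is the wrong way round — they are isoelectronic (46 e⁻) and In has more protons than Cd (49 vs 48), making In³⁺ smaller. All other adjacent pairs agree with periodic trends, so Cd²⁺ is the misplaced ion.

Cd²⁺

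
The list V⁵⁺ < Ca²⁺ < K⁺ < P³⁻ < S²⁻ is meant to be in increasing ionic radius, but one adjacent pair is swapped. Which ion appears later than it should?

S²⁻

Scanning neighbour by neighbour, only P³⁻/S²⁻ violates a trend: they are isoelectronic (18 e⁻) and S has more protons than P (16 vs 15), making S²⁻ smaller. That makes S²⁻ the one sitting a position late relative to where it belongs.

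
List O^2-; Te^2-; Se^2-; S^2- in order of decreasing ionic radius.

Te^2- > Se^2- > S^2- > O^2-

These ions sit in one column with identical charge. Each step down the periodic table adds a principal shell, increasing the radius.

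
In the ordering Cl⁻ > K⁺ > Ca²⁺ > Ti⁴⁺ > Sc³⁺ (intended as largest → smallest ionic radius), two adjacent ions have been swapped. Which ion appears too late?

Scanning neighbour by neighbour, only Ti⁴⁺/Sc³⁺ violates a trend: Ti⁴⁺ and Sc³⁺ share 18 electrons; the higher nuclear charge on Ti (Z=22) contracts it more, so Ti⁴⁺ < Sc³⁺. That makes Sc³⁺ the one sitting a position late relative to where it belongs.

Sc³⁺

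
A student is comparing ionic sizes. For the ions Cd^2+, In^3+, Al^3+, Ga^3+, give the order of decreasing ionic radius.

Cd^2+ > In^3+ > Ga^3+ > Al^3+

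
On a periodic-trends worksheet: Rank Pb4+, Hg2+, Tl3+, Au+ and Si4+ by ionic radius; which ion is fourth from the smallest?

Tabulating Z and e⁻: Si4+ has 10 e⁻ (Z=14), Pb4+ has 78 e⁻ (Z=82), Tl3+ has 78 e⁻ (Z=81), Hg2+ has 78 e⁻ (Z=80), Au+ has 78 e⁻ (Z=79). Si4+ < Pb4+ (same group, 3 shells fewer); Pb4+ < Tl3+ (both 78 e⁻, Z=82>81); Tl3+ < Hg2+ (isoelectronic, higher Z=81 is smaller); Hg2+ < Au+ (isoelectronic, higher Z=80 is smaller).
That gives Si4+ < Pb4+ < Tl3+ < Hg2+ < Au+. From the smallest end, number 4 is Hg2+.

Hg2+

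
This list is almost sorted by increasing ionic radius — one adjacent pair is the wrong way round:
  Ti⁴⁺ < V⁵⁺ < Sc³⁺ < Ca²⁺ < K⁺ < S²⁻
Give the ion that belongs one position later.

Check each adjacent pair. Ti⁴⁺ and V⁵⁺ are reversed: both have 18 electrons but Z(V)=23 > Z(Ti)=22, so V⁵⁺ should be the smaller of the two. No other neighbouring pair contradicts the periodic trends, so Ti⁴⁺ is the ion listed too early.

Ti⁴⁺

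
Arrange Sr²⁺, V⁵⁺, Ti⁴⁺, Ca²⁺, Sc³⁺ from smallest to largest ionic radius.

V⁵⁺ < Ti⁴⁺ < Sc³⁺ < Ca²⁺ < Sr²⁺

V⁵⁺: 18 e⁻, Z=23, Ti⁴⁺: 18 e⁻, Z=22, Sc³⁺: 18 e⁻, Z=21, Ca²⁺: 18 e⁻, Z=20, Sr²⁺: 36 e⁻, Z=38. V⁵⁺ < Ti⁴⁺ (isoelectronic, higher Z=23 is smaller); Ti⁴⁺ < Sc³⁺ (isoelectronic, higher Z=22 is smaller); Sc³⁺ < Ca²⁺ (both 18 e⁻, Z=21>20); Ca²⁺ < Sr²⁺ (same group, period 4 vs 5).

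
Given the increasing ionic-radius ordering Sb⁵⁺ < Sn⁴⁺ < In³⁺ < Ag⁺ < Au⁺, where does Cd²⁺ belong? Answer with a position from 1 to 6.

First list Z and electron count for each: Sb⁵⁺ (Z=51, 46 e⁻), Sn⁴⁺ (Z=50, 46 e⁻), In³⁺ (Z=49, 46 e⁻), Cd²⁺ (Z=48, 46 e⁻), Ag⁺ (Z=47, 46 e⁻), Au⁺ (Z=79, 78 e⁻). Sb⁵⁺ < Sn⁴⁺ (both 46 e⁻, Z=51>50); Sn⁴⁺ < In³⁺ (isoelectronic, higher Z=50 is smaller); In³⁺ < Cd²⁺ (both 46 e⁻, Z=49>48); Cd²⁺ < Ag⁺ (isoelectronic, higher Z=48 is smaller); Ag⁺ < Au⁺ (same group, period 5 vs 6).
Merged order: Sb⁵⁺ < Sn⁴⁺ < In³⁺ < Cd²⁺ < Ag⁺ < Au⁺ — Cd²⁺ is number 4.

4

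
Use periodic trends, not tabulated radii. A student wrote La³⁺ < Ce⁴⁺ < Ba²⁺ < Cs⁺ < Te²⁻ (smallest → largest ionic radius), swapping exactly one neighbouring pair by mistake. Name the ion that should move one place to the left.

Compare adjacent ions: both have 54 electrons but Z(Ce)=58 > Z(La)=57, so Ce⁴⁺ should be the smaller of the two — yet in this increasing list La³⁺ sits before Ce⁴⁺. Nothing else is reversed, so Ce⁴⁺ should move one place to the left.

Ce⁴⁺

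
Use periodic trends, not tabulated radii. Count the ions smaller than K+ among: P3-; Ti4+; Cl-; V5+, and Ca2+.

These species are isoelectronic with 18 electrons. The only difference is the number of protons: V5+ (Z=23), Ti4+ (Z=22), Ca2+ (Z=20), K+ (Z=19), Cl- (Z=17), P3- (Z=15). The strongest nuclear pull (V5+) gives the smallest ion.
Relative to K+, the ions that are smaller are V5+, Ti4+, Ca2+. So 3 are smaller.

3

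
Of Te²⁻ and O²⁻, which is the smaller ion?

O²⁻

These ions sit in one column with identical charge. Each step down the periodic table adds a principal shell, increasing the radius.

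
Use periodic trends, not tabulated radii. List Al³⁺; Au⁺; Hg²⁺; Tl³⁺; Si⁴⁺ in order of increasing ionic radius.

Si⁴⁺ < Al³⁺ < Tl³⁺ < Hg²⁺ < Au⁺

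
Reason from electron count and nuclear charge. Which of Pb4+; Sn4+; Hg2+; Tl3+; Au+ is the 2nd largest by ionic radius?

Hg2+

Electron counts and nuclear charges: Sn4+: 46 e⁻, Z=50, Pb4+: 78 e⁻, Z=82, Tl3+: 78 e⁻, Z=81, Hg2+: 78 e⁻, Z=80, Au+: 78 e⁻, Z=79. Sn4+ < Pb4+ (same group, period 5 vs 6); Pb4+ < Tl3+ (isoelectronic, higher Z=82 is smaller); Tl3+ < Hg2+ (both 78 e⁻, Z=81>80); Hg2+ < Au+ (both 78 e⁻, Z=80>79).
So the order is Sn4+ < Pb4+ < Tl3+ < Hg2+ < Au+; the 2nd-largest ion is Hg2+.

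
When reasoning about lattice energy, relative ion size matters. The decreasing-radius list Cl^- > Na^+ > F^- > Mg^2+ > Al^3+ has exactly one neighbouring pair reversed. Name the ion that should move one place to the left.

Compare adjacent ions: they are isoelectronic (10 e⁻) and Na has more protons than F (11 vs 9), making Na^+ smaller — yet in this decreasing list Na^+ sits before F^-. Nothing else is reversed, so F^- should move one place to the left.

F^-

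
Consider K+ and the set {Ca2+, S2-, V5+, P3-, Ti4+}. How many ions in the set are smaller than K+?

3

These species are isoelectronic with 18 electrons. The only difference is the number of protons: V5+ (Z=23), Ti4+ (Z=22), Ca2+ (Z=20), K+ (Z=19), S2- (Z=16), P3- (Z=15). The strongest nuclear pull (V5+) gives the smallest ion.
Placing each against K+: smaller — V5+, Ti4+, Ca2+; larger — S2-, P3-. That's 3.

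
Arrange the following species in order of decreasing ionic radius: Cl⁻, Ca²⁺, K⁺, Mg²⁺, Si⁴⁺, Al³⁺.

Cl⁻ > K⁺ > Ca²⁺ > Mg²⁺ > Al³⁺ > Si⁴⁺

Electron counts and nuclear charges: Si⁴⁺ (Z=14, 10 e⁻), Al³⁺ (Z=13, 10 e⁻), Mg²⁺ (Z=12, 10 e⁻), Ca²⁺ (Z=20, 18 e⁻), K⁺ (Z=19, 18 e⁻), Cl⁻ (Z=17, 18 e⁻). Si⁴⁺ < Al³⁺ (isoelectronic, higher Z=14 is smaller); Al³⁺ < Mg²⁺ (isoelectronic, higher Z=13 is smaller); Mg²⁺ < Ca²⁺ (same group, 1 shell fewer); Ca²⁺ < K⁺ (isoelectronic, higher Z=20 is smaller); K⁺ < Cl⁻ (isoelectronic, higher Z=19 is smaller).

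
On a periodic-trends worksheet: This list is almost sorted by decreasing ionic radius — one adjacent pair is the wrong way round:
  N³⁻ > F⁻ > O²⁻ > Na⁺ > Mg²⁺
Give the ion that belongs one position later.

F⁻

Check each adjacent pair. F⁻ and O²⁻ are reversed: they are isoelectronic (10 e⁻) and F has more protons than O (9 vs 8), making F⁻ smaller. No other neighbouring pair contradicts the periodic trends, so F⁻ is the ion listed too early.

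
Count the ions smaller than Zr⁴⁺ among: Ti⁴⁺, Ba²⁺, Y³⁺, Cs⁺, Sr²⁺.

1

First list Z and electron count for each: Ti⁴⁺: 18 e⁻, Z=22, Zr⁴⁺: 36 e⁻, Z=40, Y³⁺: 36 e⁻, Z=39, Sr²⁺: 36 e⁻, Z=38, Ba²⁺: 54 e⁻, Z=56, Cs⁺: 54 e⁻, Z=55. Ti⁴⁺ < Zr⁴⁺ (same group, 1 shell fewer); Zr⁴⁺ < Y³⁺ (both 36 e⁻, Z=40>39); Y³⁺ < Sr²⁺ (isoelectronic, higher Z=39 is smaller); Sr²⁺ < Ba²⁺ (same group, 1 shell fewer); Ba²⁺ < Cs⁺ (isoelectronic, higher Z=56 is smaller).
Ordering all of them (including Zr⁴⁺) by radius gives Ti⁴⁺ < Zr⁴⁺ < Y³⁺ < Sr²⁺ < Ba²⁺ < Cs⁺. That's 1.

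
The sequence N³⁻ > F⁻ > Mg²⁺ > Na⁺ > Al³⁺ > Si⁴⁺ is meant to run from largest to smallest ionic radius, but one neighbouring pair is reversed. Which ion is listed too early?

Check each adjacent pair. Mg²⁺ and Na⁺ are reversed: they are isoelectronic (10 e⁻) and Mg has more protons than Na (12 vs 11), making Mg²⁺ smaller. No other neighbouring pair contradicts the periodic trends, so Mg²⁺ is the ion listed too early.

Mg²⁺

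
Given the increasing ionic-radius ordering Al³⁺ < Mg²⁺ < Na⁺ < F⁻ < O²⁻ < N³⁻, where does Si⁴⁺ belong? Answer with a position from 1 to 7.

1

These species are isoelectronic with 10 electrons. The only difference is the number of protons: Si⁴⁺ (Z=14), Al³⁺ (Z=13), Mg²⁺ (Z=12), Na⁺ (Z=11), F⁻ (Z=9), O²⁻ (Z=8), N³⁻ (Z=7). The strongest nuclear pull (Si⁴⁺) gives the smallest ion.
Merged order: Si⁴⁺ < Al³⁺ < Mg²⁺ < Na⁺ < F⁻ < O²⁻ < N³⁻ — Si⁴⁺ is number 1.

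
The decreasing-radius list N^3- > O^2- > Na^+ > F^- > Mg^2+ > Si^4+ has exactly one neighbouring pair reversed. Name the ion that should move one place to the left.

F^-

Check each adjacent pair. Na^+ and F^- are reversed: they are isoelectronic (10 e⁻) and Na has more protons than F (11 vs 9), making Na^+ smaller. No other neighbouring pair contradicts the periodic trends, so F^- is the ion listed too late.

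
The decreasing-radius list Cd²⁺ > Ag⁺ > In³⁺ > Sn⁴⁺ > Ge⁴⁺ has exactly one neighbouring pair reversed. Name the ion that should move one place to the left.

Ag⁺

The pair Cd²⁺, Ag⁺ is the wrong way round — Cd²⁺ and Ag⁺ share 46 electrons; the higher nuclear charge on Cd (Z=48) contracts it more, so Cd²⁺ < Ag⁺. All other adjacent pairs agree with periodic trends, so Ag⁺ is the misplaced ion.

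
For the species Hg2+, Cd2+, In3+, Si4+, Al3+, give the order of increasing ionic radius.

Tabulating Z and e⁻: Si4+ has 10 e⁻ (Z=14), Al3+ has 10 e⁻ (Z=13), In3+ has 46 e⁻ (Z=49), Cd2+ has 46 e⁻ (Z=48), Hg2+ has 78 e⁻ (Z=80). Si4+ < Al3+ (isoelectronic, higher Z=14 is smaller); Al3+ < In3+ (same group, 2 shells fewer); In3+ < Cd2+ (both 46 e⁻, Z=49>48); Cd2+ < Hg2+ (same group, period 5 vs 6).

Si4+ < Al3+ < In3+ < Cd2+ < Hg2+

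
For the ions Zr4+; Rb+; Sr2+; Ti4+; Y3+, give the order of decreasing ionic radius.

Electron counts and nuclear charges: Ti4+ has 18 e⁻ (Z=22), Zr4+ has 36 e⁻ (Z=40), Y3+ has 36 e⁻ (Z=39), Sr2+ has 36 e⁻ (Z=38), Rb+ has 36 e⁻ (Z=37). Ti4+ < Zr4+ (same group, period 4 vs 5); Zr4+ < Y3+ (both 36 e⁻, Z=40>39); Y3+ < Sr2+ (both 36 e⁻, Z=39>38); Sr2+ < Rb+ (both 36 e⁻, Z=38>37).

Rb+ > Sr2+ > Y3+ > Zr4+ > Ti4+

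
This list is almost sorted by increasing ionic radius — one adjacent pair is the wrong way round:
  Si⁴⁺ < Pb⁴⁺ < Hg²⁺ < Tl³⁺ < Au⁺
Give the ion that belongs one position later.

Hg²⁺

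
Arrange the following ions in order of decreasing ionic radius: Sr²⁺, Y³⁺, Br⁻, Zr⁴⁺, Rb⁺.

Br⁻ > Rb⁺ > Sr²⁺ > Y³⁺ > Zr⁴⁺

Isoelectronic series (36 e⁻ each). Size is set by nuclear charge: more protons means a smaller ion. Zr⁴⁺ (Z=40), Y³⁺ (Z=39), Sr²⁺ (Z=38), Rb⁺ (Z=37), Br⁻ (Z=35).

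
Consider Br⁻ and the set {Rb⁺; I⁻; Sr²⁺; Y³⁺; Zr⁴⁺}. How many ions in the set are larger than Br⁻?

Zr⁴⁺ has 36 e⁻ (Z=40), Y³⁺ has 36 e⁻ (Z=39), Sr²⁺ has 36 e⁻ (Z=38), Rb⁺ has 36 e⁻ (Z=37), Br⁻ has 36 e⁻ (Z=35), I⁻ has 54 e⁻ (Z=53). Zr⁴⁺ < Y³⁺ (both 36 e⁻, Z=40>39); Y³⁺ < Sr²⁺ (both 36 e⁻, Z=39>38); Sr²⁺ < Rb⁺ (isoelectronic, higher Z=38 is smaller); Rb⁺ < Br⁻ (both 36 e⁻, Z=37>35); Br⁻ < I⁻ (same group, period 4 vs 5).
Overall: Zr⁴⁺ < Y³⁺ < Sr²⁺ < Rb⁺ < Br⁻ < I⁻. Br⁻ has 4 below it and 1 above. That's 1.

1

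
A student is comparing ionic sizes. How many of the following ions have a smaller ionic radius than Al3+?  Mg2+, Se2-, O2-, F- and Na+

0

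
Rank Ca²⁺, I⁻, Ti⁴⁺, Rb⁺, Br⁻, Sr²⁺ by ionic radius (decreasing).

I⁻ > Br⁻ > Rb⁺ > Sr²⁺ > Ca²⁺ > Ti⁴⁺

Work out protons and electrons: Ti⁴⁺: 18 e⁻, Z=22, Ca²⁺: 18 e⁻, Z=20, Sr²⁺: 36 e⁻, Z=38, Rb⁺: 36 e⁻, Z=37, Br⁻: 36 e⁻, Z=35, I⁻: 54 e⁻, Z=53. Ti⁴⁺ < Ca²⁺ (both 18 e⁻, Z=22>20); Ca²⁺ < Sr²⁺ (same group, 1 shell fewer); Sr²⁺ < Rb⁺ (isoelectronic, higher Z=38 is smaller); Rb⁺ < Br⁻ (both 36 e⁻, Z=37>35); Br⁻ < I⁻ (same group, 1 shell fewer).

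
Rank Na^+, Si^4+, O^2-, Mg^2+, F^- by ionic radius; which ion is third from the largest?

All of these have 10 electrons (isoelectronic). With the same electron cloud, the ion with the most protons pulls it in tightest. Nuclear charges: Si^4+ (Z=14), Mg^2+ (Z=12), Na^+ (Z=11), F^- (Z=9), O^2- (Z=8). Highest Z is smallest.
So the order is Si^4+ < Mg^2+ < Na^+ < F^- < O^2-; the 3rd-largest ion is Na^+.

Na^+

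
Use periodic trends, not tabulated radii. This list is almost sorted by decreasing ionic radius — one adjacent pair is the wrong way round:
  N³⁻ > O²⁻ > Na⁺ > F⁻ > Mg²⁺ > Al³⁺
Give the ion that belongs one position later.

The pair Na⁺, F⁻ is the wrong way round — both have 10 electrons but Z(Na)=11 > Z(F)=9, so Na⁺ should be the smaller of the two. All other adjacent pairs agree with periodic trends, so Na⁺ is the misplaced ion.

Na⁺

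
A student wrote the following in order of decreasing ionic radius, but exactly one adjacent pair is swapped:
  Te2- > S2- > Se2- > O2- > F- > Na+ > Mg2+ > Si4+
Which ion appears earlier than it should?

S2-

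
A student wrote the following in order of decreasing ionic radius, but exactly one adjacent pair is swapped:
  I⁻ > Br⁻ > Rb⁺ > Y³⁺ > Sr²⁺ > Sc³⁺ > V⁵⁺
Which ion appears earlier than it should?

Y³⁺

Compare adjacent ions: Y³⁺ and Sr²⁺ share 36 electrons; the higher nuclear charge on Y (Z=39) contracts it more, so Y³⁺ < Sr²⁺ — yet in this decreasing list Y³⁺ sits before Sr²⁺. Nothing else is reversed, so Y³⁺ should move one place to the right.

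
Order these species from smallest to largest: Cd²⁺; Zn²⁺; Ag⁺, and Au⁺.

Zn²⁺ < Cd²⁺ < Ag⁺ < Au⁺

Zn²⁺: 28 e⁻, Z=30, Cd²⁺: 46 e⁻, Z=48, Ag⁺: 46 e⁻, Z=47, Au⁺: 78 e⁻, Z=79. Zn²⁺ < Cd²⁺ (same group, period 4 vs 5); Cd²⁺ < Ag⁺ (isoelectronic, higher Z=48 is smaller); Ag⁺ < Au⁺ (same group, 1 shell fewer).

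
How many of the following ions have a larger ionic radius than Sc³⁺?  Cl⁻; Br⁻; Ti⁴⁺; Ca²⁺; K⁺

4

Tabulating Z and e⁻: Ti⁴⁺ has 18 e⁻ (Z=22), Sc³⁺ has 18 e⁻ (Z=21), Ca²⁺ has 18 e⁻ (Z=20), K⁺ has 18 e⁻ (Z=19), Cl⁻ has 18 e⁻ (Z=17), Br⁻ has 36 e⁻ (Z=35). Ti⁴⁺ < Sc³⁺ (isoelectronic, higher Z=22 is smaller); Sc³⁺ < Ca²⁺ (both 18 e⁻, Z=21>20); Ca²⁺ < K⁺ (isoelectronic, higher Z=20 is smaller); K⁺ < Cl⁻ (isoelectronic, higher Z=19 is smaller); Cl⁻ < Br⁻ (same group, period 3 vs 4).
Placing each against Sc³⁺: smaller — Ti⁴⁺; larger — Ca²⁺, K⁺, Cl⁻, Br⁻. Count: 4.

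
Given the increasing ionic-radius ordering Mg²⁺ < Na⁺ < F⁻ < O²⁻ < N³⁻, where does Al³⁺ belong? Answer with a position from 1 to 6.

Isoelectronic series (10 e⁻ each). Size is set by nuclear charge: more protons means a smaller ion. Al³⁺ (Z=13), Mg²⁺ (Z=12), Na⁺ (Z=11), F⁻ (Z=9), O²⁻ (Z=8), N³⁻ (Z=7).
Putting Al³⁺ in gives Al³⁺ < Mg²⁺ < Na⁺ < F⁻ < O²⁻ < N³⁻; it lands at slot 1.

1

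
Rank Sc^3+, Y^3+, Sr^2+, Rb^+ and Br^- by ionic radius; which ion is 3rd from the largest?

Tabulating Z and e⁻: Sc^3+: 18 e⁻, Z=21, Y^3+: 36 e⁻, Z=39, Sr^2+: 36 e⁻, Z=38, Rb^+: 36 e⁻, Z=37, Br^-: 36 e⁻, Z=35. Sc^3+ < Y^3+ (same group, period 4 vs 5); Y^3+ < Sr^2+ (isoelectronic, higher Z=39 is smaller); Sr^2+ < Rb^+ (isoelectronic, higher Z=38 is smaller); Rb^+ < Br^- (both 36 e⁻, Z=37>35).
Full ascending order: Sc^3+ < Y^3+ < Sr^2+ < Rb^+ < Br^-. Counting from the largest, position 3 is Sr^2+.

Sr^2+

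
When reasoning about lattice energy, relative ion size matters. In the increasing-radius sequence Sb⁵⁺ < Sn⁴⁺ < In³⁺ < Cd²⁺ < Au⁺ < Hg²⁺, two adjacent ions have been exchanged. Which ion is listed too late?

Hg²⁺

Scanning neighbour by neighbour, only Au⁺/Hg²⁺ violates a trend: Hg²⁺ and Au⁺ share 78 electrons; the higher nuclear charge on Hg (Z=80) contracts it more, so Hg²⁺ < Au⁺. That makes Hg²⁺ the one sitting a position late relative to where it belongs.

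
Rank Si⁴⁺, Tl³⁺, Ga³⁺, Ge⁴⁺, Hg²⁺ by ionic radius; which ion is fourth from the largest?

Tabulating Z and e⁻: Si⁴⁺: 10 e⁻, Z=14, Ge⁴⁺: 28 e⁻, Z=32, Ga³⁺: 28 e⁻, Z=31, Tl³⁺: 78 e⁻, Z=81, Hg²⁺: 78 e⁻, Z=80. Si⁴⁺ < Ge⁴⁺ (same group, period 3 vs 4); Ge⁴⁺ < Ga³⁺ (both 28 e⁻, Z=32>31); Ga³⁺ < Tl³⁺ (same group, period 4 vs 6); Tl³⁺ < Hg²⁺ (both 78 e⁻, Z=81>80).
Ordering: Si⁴⁺ < Ge⁴⁺ < Ga³⁺ < Tl³⁺ < Hg²⁺. The fourth largest is Ge⁴⁺.

Ge⁴⁺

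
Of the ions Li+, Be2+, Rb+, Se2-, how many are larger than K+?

2

Electron counts and nuclear charges: Be2+ (Z=4, 2 e⁻), Li+ (Z=3, 2 e⁻), K+ (Z=19, 18 e⁻), Rb+ (Z=37, 36 e⁻), Se2- (Z=34, 36 e⁻). Be2+ < Li+ (isoelectronic, higher Z=4 is smaller); Li+ < K+ (same group, period 2 vs 4); K+ < Rb+ (same group, period 4 vs 5); Rb+ < Se2- (both 36 e⁻, Z=37>34).
Overall: Be2+ < Li+ < K+ < Rb+ < Se2-. K+ has 2 below it and 2 above. Count: 2.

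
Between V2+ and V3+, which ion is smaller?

Same element, different charge: the more highly charged cation has fewer electrons and a greater effective nuclear charge per electron, making V3+ the smallest.

V3+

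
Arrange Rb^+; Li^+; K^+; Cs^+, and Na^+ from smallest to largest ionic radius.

These ions sit in one column with identical charge. Each step down the periodic table adds a principal shell, increasing the radius.

Li^+ < Na^+ < K^+ < Rb^+ < Cs^+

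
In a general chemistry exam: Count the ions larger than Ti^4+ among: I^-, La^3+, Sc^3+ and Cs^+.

4

Tabulating Z and e⁻: Ti^4+: 18 e⁻, Z=22, Sc^3+: 18 e⁻, Z=21, La^3+: 54 e⁻, Z=57, Cs^+: 54 e⁻, Z=55, I^-: 54 e⁻, Z=53. Ti^4+ < Sc^3+ (both 18 e⁻, Z=22>21); Sc^3+ < La^3+ (same group, period 4 vs 6); La^3+ < Cs^+ (both 54 e⁻, Z=57>55); Cs^+ < I^- (both 54 e⁻, Z=55>53).
Ordering all of them (including Ti^4+) by radius gives Ti^4+ < Sc^3+ < La^3+ < Cs^+ < I^-. Count: 4.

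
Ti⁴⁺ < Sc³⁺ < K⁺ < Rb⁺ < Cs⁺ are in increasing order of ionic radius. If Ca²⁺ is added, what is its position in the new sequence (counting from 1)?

3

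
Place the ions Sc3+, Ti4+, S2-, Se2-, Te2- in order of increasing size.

First list Z and electron count for each: Ti4+: 18 e⁻, Z=22, Sc3+: 18 e⁻, Z=21, S2-: 18 e⁻, Z=16, Se2-: 36 e⁻, Z=34, Te2-: 54 e⁻, Z=52. Ti4+ < Sc3+ (isoelectronic, higher Z=22 is smaller); Sc3+ < S2- (both 18 e⁻, Z=21>16); S2- < Se2- (same group, 1 shell fewer); Se2- < Te2- (same group, 1 shell fewer).

Ti4+ < Sc3+ < S2- < Se2- < Te2-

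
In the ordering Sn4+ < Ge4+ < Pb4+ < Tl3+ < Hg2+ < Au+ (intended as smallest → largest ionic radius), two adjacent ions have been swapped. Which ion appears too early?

Sn4+

Check each adjacent pair. Sn4+ and Ge4+ are reversed: same group and charge — period 4 sits above period 5, so Ge4+ is smaller. No other neighbouring pair contradicts the periodic trends, so Sn4+ is the ion listed too early.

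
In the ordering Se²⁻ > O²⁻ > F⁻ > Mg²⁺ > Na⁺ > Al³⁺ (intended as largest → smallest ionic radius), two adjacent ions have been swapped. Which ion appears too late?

Na⁺

Check each adjacent pair. Mg²⁺ and Na⁺ are reversed: both have 10 electrons but Z(Mg)=12 > Z(Na)=11, so Mg²⁺ should be the smaller of the two. No other neighbouring pair contradicts the periodic trends, so Na⁺ is the ion listed too late.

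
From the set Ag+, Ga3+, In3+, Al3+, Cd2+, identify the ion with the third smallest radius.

In3+

Work out protons and electrons: Al3+ has 10 e⁻ (Z=13), Ga3+ has 28 e⁻ (Z=31), In3+ has 46 e⁻ (Z=49), Cd2+ has 46 e⁻ (Z=48), Ag+ has 46 e⁻ (Z=47). Al3+ < Ga3+ (same group, period 3 vs 4); Ga3+ < In3+ (same group, 1 shell fewer); In3+ < Cd2+ (both 46 e⁻, Z=49>48); Cd2+ < Ag+ (both 46 e⁻, Z=48>47).
Ordering: Al3+ < Ga3+ < In3+ < Cd2+ < Ag+. The third smallest is In3+.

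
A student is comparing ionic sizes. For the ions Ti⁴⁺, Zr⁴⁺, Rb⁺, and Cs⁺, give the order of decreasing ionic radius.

Cs⁺ > Rb⁺ > Zr⁴⁺ > Ti⁴⁺

Ti⁴⁺: 18 e⁻, Z=22, Zr⁴⁺: 36 e⁻, Z=40, Rb⁺: 36 e⁻, Z=37, Cs⁺: 54 e⁻, Z=55. Ti⁴⁺ < Zr⁴⁺ (same group, period 4 vs 5); Zr⁴⁺ < Rb⁺ (both 36 e⁻, Z=40>37); Rb⁺ < Cs⁺ (same group, period 5 vs 6).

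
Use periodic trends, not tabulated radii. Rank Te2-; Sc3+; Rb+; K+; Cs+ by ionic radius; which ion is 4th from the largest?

K+

First list Z and electron count for each: Sc3+: 18 e⁻, Z=21, K+: 18 e⁻, Z=19, Rb+: 36 e⁻, Z=37, Cs+: 54 e⁻, Z=55, Te2-: 54 e⁻, Z=52. Sc3+ < K+ (isoelectronic, higher Z=21 is smaller); K+ < Rb+ (same group, 1 shell fewer); Rb+ < Cs+ (same group, 1 shell fewer); Cs+ < Te2- (both 54 e⁻, Z=55>52).
So the order is Sc3+ < K+ < Rb+ < Cs+ < Te2-; the 4th-largest ion is K+.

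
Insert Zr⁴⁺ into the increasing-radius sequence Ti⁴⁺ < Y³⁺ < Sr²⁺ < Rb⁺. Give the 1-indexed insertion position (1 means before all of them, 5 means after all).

2

Electron counts and nuclear charges: Ti⁴⁺ (Z=22, 18 e⁻), Zr⁴⁺ (Z=40, 36 e⁻), Y³⁺ (Z=39, 36 e⁻), Sr²⁺ (Z=38, 36 e⁻), Rb⁺ (Z=37, 36 e⁻). Ti⁴⁺ < Zr⁴⁺ (same group, 1 shell fewer); Zr⁴⁺ < Y³⁺ (both 36 e⁻, Z=40>39); Y³⁺ < Sr²⁺ (isoelectronic, higher Z=39 is smaller); Sr²⁺ < Rb⁺ (isoelectronic, higher Z=38 is smaller).
The complete sequence is Ti⁴⁺ < Zr⁴⁺ < Y³⁺ < Sr²⁺ < Rb⁺. Zr⁴⁺ sits at position 2.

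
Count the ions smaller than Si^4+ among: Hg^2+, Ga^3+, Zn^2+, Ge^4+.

Work out protons and electrons: Si^4+ (Z=14, 10 e⁻), Ge^4+ (Z=32, 28 e⁻), Ga^3+ (Z=31, 28 e⁻), Zn^2+ (Z=30, 28 e⁻), Hg^2+ (Z=80, 78 e⁻). Si^4+ < Ge^4+ (same group, 1 shell fewer); Ge^4+ < Ga^3+ (isoelectronic, higher Z=32 is smaller); Ga^3+ < Zn^2+ (both 28 e⁻, Z=31>30); Zn^2+ < Hg^2+ (same group, 2 shells fewer).
Placing each against Si^4+: smaller — none; larger — Ge^4+, Ga^3+, Zn^2+, Hg^2+. That's 0.

0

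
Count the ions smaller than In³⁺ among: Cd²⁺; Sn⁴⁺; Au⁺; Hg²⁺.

1

Work out protons and electrons: Sn⁴⁺ (Z=50, 46 e⁻), In³⁺ (Z=49, 46 e⁻), Cd²⁺ (Z=48, 46 e⁻), Hg²⁺ (Z=80, 78 e⁻), Au⁺ (Z=79, 78 e⁻). Sn⁴⁺ < In³⁺ (isoelectronic, higher Z=50 is smaller); In³⁺ < Cd²⁺ (isoelectronic, higher Z=49 is smaller); Cd²⁺ < Hg²⁺ (same group, period 5 vs 6); Hg²⁺ < Au⁺ (isoelectronic, higher Z=80 is smaller).
Placing each against In³⁺: smaller — Sn⁴⁺; larger — Cd²⁺, Hg²⁺, Au⁺. So 1 is smaller.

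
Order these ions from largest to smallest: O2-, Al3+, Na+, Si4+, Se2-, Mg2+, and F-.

Electron counts and nuclear charges: Si4+ has 10 e⁻ (Z=14), Al3+ has 10 e⁻ (Z=13), Mg2+ has 10 e⁻ (Z=12), Na+ has 10 e⁻ (Z=11), F- has 10 e⁻ (Z=9), O2- has 10 e⁻ (Z=8), Se2- has 36 e⁻ (Z=34). Si4+ < Al3+ (both 10 e⁻, Z=14>13); Al3+ < Mg2+ (isoelectronic, higher Z=13 is smaller); Mg2+ < Na+ (isoelectronic, higher Z=12 is smaller); Na+ < F- (both 10 e⁻, Z=11>9); F- < O2- (both 10 e⁻, Z=9>8); O2- < Se2- (same group, period 2 vs 4).

Se2- > O2- > F- > Na+ > Mg2+ > Al3+ > Si4+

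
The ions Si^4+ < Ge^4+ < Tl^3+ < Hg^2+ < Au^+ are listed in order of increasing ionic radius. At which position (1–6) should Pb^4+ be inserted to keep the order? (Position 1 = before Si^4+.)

3

Electron counts and nuclear charges: Si^4+ has 10 e⁻ (Z=14), Ge^4+ has 28 e⁻ (Z=32), Pb^4+ has 78 e⁻ (Z=82), Tl^3+ has 78 e⁻ (Z=81), Hg^2+ has 78 e⁻ (Z=80), Au^+ has 78 e⁻ (Z=79). Si^4+ < Ge^4+ (same group, 1 shell fewer); Ge^4+ < Pb^4+ (same group, period 4 vs 6); Pb^4+ < Tl^3+ (both 78 e⁻, Z=82>81); Tl^3+ < Hg^2+ (isoelectronic, higher Z=81 is smaller); Hg^2+ < Au^+ (isoelectronic, higher Z=80 is smaller).
With Pb^4+ included the full order is Si^4+ < Ge^4+ < Pb^4+ < Tl^3+ < Hg^2+ < Au^+, so it takes position 3.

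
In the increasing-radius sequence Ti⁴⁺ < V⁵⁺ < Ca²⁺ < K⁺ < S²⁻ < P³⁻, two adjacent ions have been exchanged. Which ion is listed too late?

V⁵⁺

Compare adjacent ions: both have 18 electrons but Z(V)=23 > Z(Ti)=22, so V⁵⁺ should be the smaller of the two — yet in this increasing list Ti⁴⁺ sits before V⁵⁺. Nothing else is reversed, so V⁵⁺ should move one place to the left.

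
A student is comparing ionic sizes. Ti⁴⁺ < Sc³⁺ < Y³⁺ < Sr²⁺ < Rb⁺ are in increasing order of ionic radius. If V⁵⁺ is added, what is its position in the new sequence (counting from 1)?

Work out protons and electrons: V⁵⁺ (Z=23, 18 e⁻), Ti⁴⁺ (Z=22, 18 e⁻), Sc³⁺ (Z=21, 18 e⁻), Y³⁺ (Z=39, 36 e⁻), Sr²⁺ (Z=38, 36 e⁻), Rb⁺ (Z=37, 36 e⁻). V⁵⁺ < Ti⁴⁺ (isoelectronic, higher Z=23 is smaller); Ti⁴⁺ < Sc³⁺ (both 18 e⁻, Z=22>21); Sc³⁺ < Y³⁺ (same group, 1 shell fewer); Y³⁺ < Sr²⁺ (both 36 e⁻, Z=39>38); Sr²⁺ < Rb⁺ (isoelectronic, higher Z=38 is smaller).
With V⁵⁺ included the full order is V⁵⁺ < Ti⁴⁺ < Sc³⁺ < Y³⁺ < Sr²⁺ < Rb⁺, so it takes position 1.

1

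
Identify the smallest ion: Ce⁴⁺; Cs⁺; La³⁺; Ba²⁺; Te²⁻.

Ce⁴⁺

Each ion has 54 electrons. The ranking follows nuclear charge in reverse — greater Z gives a smaller radius. Ce⁴⁺ (Z=58), La³⁺ (Z=57), Ba²⁺ (Z=56), Cs⁺ (Z=55), Te²⁻ (Z=52).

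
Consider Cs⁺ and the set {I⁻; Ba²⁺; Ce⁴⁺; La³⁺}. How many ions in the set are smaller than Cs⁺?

3

These species are isoelectronic with 54 electrons. The only difference is the number of protons: Ce⁴⁺ (Z=58), La³⁺ (Z=57), Ba²⁺ (Z=56), Cs⁺ (Z=55), I⁻ (Z=53). The strongest nuclear pull (Ce⁴⁺) gives the smallest ion.
Placing each against Cs⁺: smaller — Ce⁴⁺, La³⁺, Ba²⁺; larger — I⁻. That's 3.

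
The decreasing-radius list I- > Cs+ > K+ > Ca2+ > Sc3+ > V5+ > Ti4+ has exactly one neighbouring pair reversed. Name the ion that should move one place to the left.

Compare adjacent ions: V5+ and Ti4+ share 18 electrons; the higher nuclear charge on V (Z=23) contracts it more, so V5+ < Ti4+ — yet in this decreasing list V5+ sits before Ti4+. Nothing else is reversed, so Ti4+ should move one place to the left.

Ti4+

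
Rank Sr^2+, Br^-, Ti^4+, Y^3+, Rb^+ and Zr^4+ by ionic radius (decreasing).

Br^- > Rb^+ > Sr^2+ > Y^3+ > Zr^4+ > Ti^4+

First list Z and electron count for each: Ti^4+ has 18 e⁻ (Z=22), Zr^4+ has 36 e⁻ (Z=40), Y^3+ has 36 e⁻ (Z=39), Sr^2+ has 36 e⁻ (Z=38), Rb^+ has 36 e⁻ (Z=37), Br^- has 36 e⁻ (Z=35). Ti^4+ < Zr^4+ (same group, 1 shell fewer); Zr^4+ < Y^3+ (both 36 e⁻, Z=40>39); Y^3+ < Sr^2+ (isoelectronic, higher Z=39 is smaller); Sr^2+ < Rb^+ (both 36 e⁻, Z=38>37); Rb^+ < Br^- (isoelectronic, higher Z=37 is smaller).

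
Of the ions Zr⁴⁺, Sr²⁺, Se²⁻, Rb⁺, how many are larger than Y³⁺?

3

All of these have 36 electrons (isoelectronic). With the same electron cloud, the ion with the most protons pulls it in tightest. Nuclear charges: Zr⁴⁺ (Z=40), Y³⁺ (Z=39), Sr²⁺ (Z=38), Rb⁺ (Z=37), Se²⁻ (Z=34). Highest Z is smallest.
Placing each against Y³⁺: smaller — Zr⁴⁺; larger — Sr²⁺, Rb⁺, Se²⁻. So 3 are larger.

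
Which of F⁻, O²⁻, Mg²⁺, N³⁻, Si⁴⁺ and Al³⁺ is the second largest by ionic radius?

O²⁻

All of these have 10 electrons (isoelectronic). With the same electron cloud, the ion with the most protons pulls it in tightest. Nuclear charges: Si⁴⁺ (Z=14), Al³⁺ (Z=13), Mg²⁺ (Z=12), F⁻ (Z=9), O²⁻ (Z=8), N³⁻ (Z=7). Highest Z is smallest.
Ordering: Si⁴⁺ < Al³⁺ < Mg²⁺ < F⁻ < O²⁻ < N³⁻. The second largest is O²⁻.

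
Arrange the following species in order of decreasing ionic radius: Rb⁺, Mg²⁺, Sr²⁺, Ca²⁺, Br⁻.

Br⁻ > Rb⁺ > Sr²⁺ > Ca²⁺ > Mg²⁺

Tabulating Z and e⁻: Mg²⁺: 10 e⁻, Z=12, Ca²⁺: 18 e⁻, Z=20, Sr²⁺: 36 e⁻, Z=38, Rb⁺: 36 e⁻, Z=37, Br⁻: 36 e⁻, Z=35. Mg²⁺ < Ca²⁺ (same group, 1 shell fewer); Ca²⁺ < Sr²⁺ (same group, period 4 vs 5); Sr²⁺ < Rb⁺ (both 36 e⁻, Z=38>37); Rb⁺ < Br⁻ (both 36 e⁻, Z=37>35).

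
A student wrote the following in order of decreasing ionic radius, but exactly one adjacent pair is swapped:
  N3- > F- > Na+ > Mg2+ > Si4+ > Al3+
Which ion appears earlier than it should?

Scanning neighbour by neighbour, only Si4+/Al3+ violates a trend: they are isoelectronic (10 e⁻) and Si has more protons than Al (14 vs 13), making Si4+ smaller. That makes Si4+ the one sitting a position early relative to where it belongs.

Si4+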